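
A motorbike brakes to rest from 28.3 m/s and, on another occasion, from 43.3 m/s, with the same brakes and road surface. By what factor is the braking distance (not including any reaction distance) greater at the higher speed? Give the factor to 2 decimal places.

Factor ≈ 2.34

Braking distance d = v²/(2a), so with a fixed, d ∝ v².
Factor = (43.3/28.3)² = 1.5300² = 2.3409.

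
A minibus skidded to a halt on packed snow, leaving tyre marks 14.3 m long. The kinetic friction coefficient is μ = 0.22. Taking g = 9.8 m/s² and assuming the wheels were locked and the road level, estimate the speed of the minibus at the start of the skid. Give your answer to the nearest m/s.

Initial speed ≈ 8 m/s

Deceleration a = μg = 0.22 × 9.8 = 2.156 m/s².
v = √(2a·d) = √(2 × 2.156 × 14.3) = √61.662 = 7.8525 m/s.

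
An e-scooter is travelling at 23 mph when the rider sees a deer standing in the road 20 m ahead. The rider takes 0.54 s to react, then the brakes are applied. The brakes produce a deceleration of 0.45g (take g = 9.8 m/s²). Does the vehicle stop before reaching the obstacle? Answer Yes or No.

23 mph × 0.44704 = 10.2819 m/s.
a = 0.45 × 9.8 = 4.410 m/s².
Reaction distance = 10.2819 × 0.54 = 5.552 m.
Braking distance = v²/(2a) = 105.717 / 8.820 = 11.986 m.
Total stopping distance = 5.552 + 11.986 = 17.538 m, vs 20 m available — it stops with 20 − 17.538 = 2.462 m to spare.

Yes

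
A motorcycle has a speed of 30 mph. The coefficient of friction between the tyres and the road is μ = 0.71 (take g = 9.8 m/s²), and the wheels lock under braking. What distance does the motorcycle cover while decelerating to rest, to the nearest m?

30 mph × 0.44704 = 13.4112 m/s.
a = μg = 0.71 × 9.8 = 6.958 m/s².
Braking distance = v²/(2a) = 13.4112² / (2 × 6.958) = 179.860 / 13.916 = 12.925 m.

Braking distance ≈ 13 m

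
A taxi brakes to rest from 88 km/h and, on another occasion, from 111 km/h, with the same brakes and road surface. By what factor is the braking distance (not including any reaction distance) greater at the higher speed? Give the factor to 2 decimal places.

Braking distance d = v²/(2a), so with a fixed, d ∝ v².
Factor = (111/88)² = 1.2614² = 1.5911.

Factor ≈ 1.59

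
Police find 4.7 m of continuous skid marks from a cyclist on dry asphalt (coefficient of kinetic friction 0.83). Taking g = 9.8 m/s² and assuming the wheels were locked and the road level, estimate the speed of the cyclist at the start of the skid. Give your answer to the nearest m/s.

Deceleration a = μg = 0.83 × 9.8 = 8.134 m/s².
v = √(2a·d) = √(2 × 8.134 × 4.7) = √76.460 = 8.7441 m/s.

Initial speed ≈ 9 m/s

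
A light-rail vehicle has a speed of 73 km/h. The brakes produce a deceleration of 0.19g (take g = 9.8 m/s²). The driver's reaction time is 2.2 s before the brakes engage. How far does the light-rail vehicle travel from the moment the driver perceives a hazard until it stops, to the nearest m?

Total stopping distance ≈ 155 m

73 km/h ÷ 3.6 = 20.2778 m/s.
a = 0.19 × 9.8 = 1.862 m/s².
Reaction distance = v·t_r = 20.2778 × 2.2 = 44.611 m.
Braking distance = v²/(2a) = 20.2778² / (2 × 1.862) = 411.189 / 3.724 = 110.416 m.
Total = 44.611 + 110.416 = 155.027 m.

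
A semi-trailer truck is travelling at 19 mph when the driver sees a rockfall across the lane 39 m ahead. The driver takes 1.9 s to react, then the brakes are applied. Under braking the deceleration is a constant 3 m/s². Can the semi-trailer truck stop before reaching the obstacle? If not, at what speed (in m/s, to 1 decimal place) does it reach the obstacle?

Yes — it stops about 10.8 m short of the obstacle, so it never reaches it

19 mph × 0.44704 = 8.4938 m/s.
Reaction distance = 8.4938 × 1.9 = 16.138 m.
Braking distance = v²/(2a) = 72.145 / 6.000 = 12.024 m.
Total stopping distance = 16.138 + 12.024 = 28.162 m, vs 39 m available — it stops with 39 − 28.162 = 10.838 m to spare.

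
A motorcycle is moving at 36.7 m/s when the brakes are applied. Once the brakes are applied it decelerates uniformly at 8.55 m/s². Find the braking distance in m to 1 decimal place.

Braking distance ≈ 78.8 m

Braking distance = v²/(2a) = 36.7000² / (2 × 8.550) = 1346.890 / 17.100 = 78.765 m.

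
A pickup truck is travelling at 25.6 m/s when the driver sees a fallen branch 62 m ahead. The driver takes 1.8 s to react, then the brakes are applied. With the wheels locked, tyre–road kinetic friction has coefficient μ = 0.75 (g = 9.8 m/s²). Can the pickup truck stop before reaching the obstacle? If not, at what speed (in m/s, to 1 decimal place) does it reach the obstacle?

a = μg = 0.75 × 9.8 = 7.350 m/s².
Reaction distance = 25.6000 × 1.8 = 46.080 m.
Braking distance needed to stop: v²/(2a) = 655.360 / 14.700 = 44.582 m, so total needed = 46.080 + 44.582 = 90.662 m > 62 m — it cannot stop.
Distance remaining when braking begins: 62 − 46.080 = 15.920 m.
v² = v₀² − 2a·d = 655.360 − 2 × 7.350 × 15.920 = 421.336 m²/s².
v = √421.336 = 20.526 m/s.

No — it strikes the obstacle at 20.5 m/s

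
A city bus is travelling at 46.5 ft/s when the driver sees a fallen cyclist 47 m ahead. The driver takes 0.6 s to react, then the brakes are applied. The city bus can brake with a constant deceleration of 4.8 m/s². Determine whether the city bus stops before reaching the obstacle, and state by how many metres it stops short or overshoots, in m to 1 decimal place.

46.5 ft/s × 0.3048 = 14.1732 m/s.
Reaction distance = 14.1732 × 0.6 = 8.504 m.
Braking distance = v²/(2a) = 200.880 / 9.600 = 20.925 m.
Total stopping distance = 8.504 + 20.925 = 29.429 m, vs 47 m available — it stops with 47 − 29.429 = 17.571 m to spare.

Yes — it stops 17.6 m short of the obstacle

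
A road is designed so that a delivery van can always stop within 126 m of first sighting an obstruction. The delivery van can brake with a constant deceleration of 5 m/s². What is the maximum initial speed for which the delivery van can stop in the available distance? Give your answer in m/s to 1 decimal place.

v²/(2a) = d ⇒ v = √(2 × 5.000 × 126) = √1260.00 = 35.4965 m/s.

Maximum speed ≈ 35.5 m/s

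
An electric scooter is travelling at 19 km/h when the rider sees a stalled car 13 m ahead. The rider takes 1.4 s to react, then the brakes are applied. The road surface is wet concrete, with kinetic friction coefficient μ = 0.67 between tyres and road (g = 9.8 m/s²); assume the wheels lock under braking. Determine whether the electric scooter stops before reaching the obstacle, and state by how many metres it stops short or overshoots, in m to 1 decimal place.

Yes — it stops 3.5 m short of the obstacle

19 km/h ÷ 3.6 = 5.2778 m/s.
a = μg = 0.67 × 9.8 = 6.566 m/s².
Reaction distance = 5.2778 × 1.4 = 7.389 m.
Braking distance = v²/(2a) = 27.855 / 13.132 = 2.121 m.
Total stopping distance = 7.389 + 2.121 = 9.510 m, vs 13 m available — it stops with 13 − 9.510 = 3.490 m to spare.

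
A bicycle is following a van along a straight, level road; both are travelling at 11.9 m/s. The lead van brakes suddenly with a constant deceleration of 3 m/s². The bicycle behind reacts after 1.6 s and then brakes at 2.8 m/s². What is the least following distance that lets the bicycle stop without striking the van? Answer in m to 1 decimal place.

Leader travels v²/(2a_L) = 141.610 / 6.000 = 23.602 m before stopping.
Follower covers v·t_r = 11.9000 × 1.6 = 19.040 m while reacting, then v²/(2a_F) = 141.610 / 5.600 = 25.288 m while braking, for a total of 19.040 + 25.288 = 44.328 m.
Since a_F ≤ a_L and the follower starts braking later, the follower is never slower than the leader, so the closest approach is when both have stopped.
Minimum gap = 44.328 − 23.602 = 20.726 m.

Minimum gap ≈ 20.7 m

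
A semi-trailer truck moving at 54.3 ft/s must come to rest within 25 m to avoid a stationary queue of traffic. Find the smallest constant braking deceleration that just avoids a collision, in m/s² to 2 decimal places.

54.3 ft/s × 0.3048 = 16.5506 m/s.
v² = 2a·d ⇒ a = v²/(2d) = 16.5506² / (2 × 25.000) = 273.922 / 50.000 = 5.4784 m/s².

Required deceleration ≈ 5.48 m/s²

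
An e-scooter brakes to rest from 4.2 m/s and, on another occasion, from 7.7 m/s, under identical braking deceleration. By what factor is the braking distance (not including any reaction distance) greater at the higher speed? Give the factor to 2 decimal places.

Factor ≈ 3.36

Braking distance d = v²/(2a), so with a fixed, d ∝ v².
Factor = (7.7/4.2)² = 1.8333² = 3.3610.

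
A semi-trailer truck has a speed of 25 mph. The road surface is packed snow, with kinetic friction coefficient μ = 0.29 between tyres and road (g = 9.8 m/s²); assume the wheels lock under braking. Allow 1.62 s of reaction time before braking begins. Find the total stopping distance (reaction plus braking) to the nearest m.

25 mph × 0.44704 = 11.1760 m/s.
a = μg = 0.29 × 9.8 = 2.842 m/s².
Reaction distance = v·t_r = 11.1760 × 1.62 = 18.105 m.
Braking distance = v²/(2a) = 11.1760² / (2 × 2.842) = 124.903 / 5.684 = 21.974 m.
Total = 18.105 + 21.974 = 40.079 m.

Total stopping distance ≈ 40 m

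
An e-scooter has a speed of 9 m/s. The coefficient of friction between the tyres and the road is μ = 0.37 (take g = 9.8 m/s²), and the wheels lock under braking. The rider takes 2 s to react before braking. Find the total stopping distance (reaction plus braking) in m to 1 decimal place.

a = μg = 0.37 × 9.8 = 3.626 m/s².
Reaction distance = v·t_r = 9.0000 × 2 = 18.000 m.
Braking distance = v²/(2a) = 9.0000² / (2 × 3.626) = 81.000 / 7.252 = 11.169 m.
Total = 18.000 + 11.169 = 29.169 m.

Total stopping distance ≈ 29.2 m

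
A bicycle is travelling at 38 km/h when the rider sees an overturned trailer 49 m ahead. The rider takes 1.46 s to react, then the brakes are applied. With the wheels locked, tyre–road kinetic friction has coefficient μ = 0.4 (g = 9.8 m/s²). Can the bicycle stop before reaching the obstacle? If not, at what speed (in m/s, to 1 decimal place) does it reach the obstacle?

38 km/h ÷ 3.6 = 10.5556 m/s.
a = μg = 0.4 × 9.8 = 3.920 m/s².
Reaction distance = 10.5556 × 1.46 = 15.411 m.
Braking distance = v²/(2a) = 111.421 / 7.840 = 14.212 m.
Total stopping distance = 15.411 + 14.212 = 29.623 m, vs 49 m available — it stops with 49 − 29.623 = 19.377 m to spare.

Yes — it stops about 19.4 m short of the obstacle, so it never reaches it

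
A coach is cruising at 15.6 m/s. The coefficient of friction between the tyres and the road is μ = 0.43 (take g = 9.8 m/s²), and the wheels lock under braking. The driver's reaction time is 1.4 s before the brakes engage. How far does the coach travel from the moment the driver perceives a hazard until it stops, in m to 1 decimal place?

a = μg = 0.43 × 9.8 = 4.214 m/s².
Reaction distance = v·t_r = 15.6000 × 1.4 = 21.840 m.
Braking distance = v²/(2a) = 15.6000² / (2 × 4.214) = 243.360 / 8.428 = 28.875 m.
Total = 21.840 + 28.875 = 50.715 m.

Total stopping distance ≈ 50.7 m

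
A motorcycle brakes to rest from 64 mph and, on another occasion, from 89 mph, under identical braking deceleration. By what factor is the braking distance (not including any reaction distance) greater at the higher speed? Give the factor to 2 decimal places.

Braking distance d = v²/(2a), so with a fixed, d ∝ v².
Factor = (89/64)² = 1.3906² = 1.9338.

Factor ≈ 1.93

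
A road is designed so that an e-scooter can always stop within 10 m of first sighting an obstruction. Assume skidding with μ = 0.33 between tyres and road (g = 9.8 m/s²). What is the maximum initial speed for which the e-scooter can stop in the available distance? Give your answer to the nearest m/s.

Maximum speed ≈ 8 m/s

a = μg = 0.33 × 9.8 = 3.234 m/s².
v²/(2a) = d ⇒ v = √(2 × 3.234 × 10) = √64.68 = 8.0424 m/s.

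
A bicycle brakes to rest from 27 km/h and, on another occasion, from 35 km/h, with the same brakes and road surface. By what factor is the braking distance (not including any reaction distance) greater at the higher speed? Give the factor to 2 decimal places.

Braking distance d = v²/(2a), so with a fixed, d ∝ v².
Factor = (35/27)² = 1.2963² = 1.6804.

Factor ≈ 1.68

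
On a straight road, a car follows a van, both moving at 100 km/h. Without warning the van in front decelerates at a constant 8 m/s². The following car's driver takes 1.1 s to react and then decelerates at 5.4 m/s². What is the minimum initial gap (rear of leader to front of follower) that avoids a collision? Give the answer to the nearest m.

Minimum gap ≈ 54 m

100 km/h ÷ 3.6 = 27.7778 m/s.
Leader travels v²/(2a_L) = 771.606 / 16.000 = 48.225 m before stopping.
Follower covers v·t_r = 27.7778 × 1.1 = 30.556 m while reacting, then v²/(2a_F) = 771.606 / 10.800 = 71.445 m while braking, for a total of 30.556 + 71.445 = 102.001 m.
Since a_F ≤ a_L and the follower starts braking later, the follower is never slower than the leader, so the closest approach is when both have stopped.
Minimum gap = 102.001 − 48.225 = 53.776 m.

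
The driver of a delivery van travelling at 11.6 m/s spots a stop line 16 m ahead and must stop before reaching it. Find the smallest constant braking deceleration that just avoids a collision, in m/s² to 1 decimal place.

v² = 2a·d ⇒ a = v²/(2d) = 11.6000² / (2 × 16.000) = 134.560 / 32.000 = 4.2050 m/s².

Required deceleration ≈ 4.2 m/s²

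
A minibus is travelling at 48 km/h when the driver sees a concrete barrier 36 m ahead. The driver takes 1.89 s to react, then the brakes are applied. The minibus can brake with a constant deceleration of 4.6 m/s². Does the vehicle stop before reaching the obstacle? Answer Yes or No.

48 km/h ÷ 3.6 = 13.3333 m/s.
Reaction distance = 13.3333 × 1.89 = 25.200 m.
Braking distance = v²/(2a) = 177.777 / 9.200 = 19.324 m.
Total stopping distance = 25.200 + 19.324 = 44.524 m, vs 36 m available — it cannot stop in time and overshoots by 44.524 − 36 = 8.524 m.

No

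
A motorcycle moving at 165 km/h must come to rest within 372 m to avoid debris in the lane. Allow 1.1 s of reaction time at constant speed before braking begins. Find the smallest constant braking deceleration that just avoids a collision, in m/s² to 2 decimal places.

165 km/h ÷ 3.6 = 45.8333 m/s.
Distance covered during reaction = 45.8333 × 1.1 = 50.417 m.
Distance available for braking: 372 − 50.417 = 321.583 m.
v² = 2a·d ⇒ a = v²/(2d) = 45.8333² / (2 × 321.583) = 2100.691 / 643.166 = 3.2662 m/s².

Required deceleration ≈ 3.27 m/s²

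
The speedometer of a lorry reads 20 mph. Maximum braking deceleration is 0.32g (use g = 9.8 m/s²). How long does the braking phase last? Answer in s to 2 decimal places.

20 mph × 0.44704 = 8.9408 m/s.
a = 0.32 × 9.8 = 3.136 m/s².
Braking time = v/a = 8.9408 / 3.136 = 2.851 s.

Braking time ≈ 2.85 s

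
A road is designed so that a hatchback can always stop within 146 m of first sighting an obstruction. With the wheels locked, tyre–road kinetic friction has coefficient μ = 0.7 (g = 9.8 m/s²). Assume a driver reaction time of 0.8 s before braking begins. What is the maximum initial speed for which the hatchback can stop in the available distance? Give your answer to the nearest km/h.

Maximum speed ≈ 143 km/h

a = μg = 0.7 × 9.8 = 6.860 m/s².
Stopping distance: v·t_r + v²/(2a) = 146 with t_r = 0.8 s and a = 6.860 m/s².
So v² + 10.976 v − 2003.12 = 0.
Positive root: v = −a·t_r + √((a·t_r)² + 2a·d) = −5.488 + √(30.118 + 2003.12) = 39.6034 m/s.
39.6034 m/s × 3.6 = 142.572 km/h.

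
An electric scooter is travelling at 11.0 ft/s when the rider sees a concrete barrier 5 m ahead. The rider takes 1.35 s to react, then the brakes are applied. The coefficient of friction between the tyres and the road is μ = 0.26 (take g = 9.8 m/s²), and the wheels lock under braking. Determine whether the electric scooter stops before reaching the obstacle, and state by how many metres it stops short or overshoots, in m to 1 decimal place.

No — it overshoots by 1.7 m

11 ft/s × 0.3048 = 3.3528 m/s.
a = μg = 0.26 × 9.8 = 2.548 m/s².
Reaction distance = 3.3528 × 1.35 = 4.526 m.
Braking distance = v²/(2a) = 11.241 / 5.096 = 2.206 m.
Total stopping distance = 4.526 + 2.206 = 6.732 m, vs 5 m available — it cannot stop in time and overshoots by 6.732 − 5 = 1.732 m.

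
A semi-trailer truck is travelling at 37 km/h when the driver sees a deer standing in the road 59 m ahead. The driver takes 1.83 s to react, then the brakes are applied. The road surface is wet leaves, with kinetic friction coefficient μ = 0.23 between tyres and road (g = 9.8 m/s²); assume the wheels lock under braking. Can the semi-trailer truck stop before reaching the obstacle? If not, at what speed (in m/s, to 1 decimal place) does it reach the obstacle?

37 km/h ÷ 3.6 = 10.2778 m/s.
a = μg = 0.23 × 9.8 = 2.254 m/s².
Reaction distance = 10.2778 × 1.83 = 18.808 m.
Braking distance = v²/(2a) = 105.633 / 4.508 = 23.432 m.
Total stopping distance = 18.808 + 23.432 = 42.240 m, vs 59 m available — it stops with 59 − 42.240 = 16.760 m to spare.

Yes — it stops about 16.8 m short of the obstacle, so it never reaches it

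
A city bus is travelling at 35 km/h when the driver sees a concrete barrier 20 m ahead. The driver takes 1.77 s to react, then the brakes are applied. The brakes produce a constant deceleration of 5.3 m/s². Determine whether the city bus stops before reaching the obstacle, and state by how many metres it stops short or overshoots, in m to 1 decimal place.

35 km/h ÷ 3.6 = 9.7222 m/s.
Reaction distance = 9.7222 × 1.77 = 17.208 m.
Braking distance = v²/(2a) = 94.521 / 10.600 = 8.917 m.
Total stopping distance = 17.208 + 8.917 = 26.125 m, vs 20 m available — it cannot stop in time and overshoots by 26.125 − 20 = 6.125 m.

No — it overshoots by 6.1 m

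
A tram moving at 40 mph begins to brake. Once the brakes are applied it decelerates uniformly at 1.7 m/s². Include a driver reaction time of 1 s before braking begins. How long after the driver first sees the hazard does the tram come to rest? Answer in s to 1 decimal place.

Total time ≈ 11.5 s

40 mph × 0.44704 = 17.8816 m/s.
Braking time = v/a = 17.8816 / 1.700 = 10.519 s.
Total = 1 + 10.519 = 11.519 s.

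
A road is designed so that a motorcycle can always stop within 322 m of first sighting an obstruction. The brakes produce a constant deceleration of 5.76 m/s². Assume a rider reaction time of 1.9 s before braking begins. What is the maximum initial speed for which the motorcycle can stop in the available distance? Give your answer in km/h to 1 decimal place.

Maximum speed ≈ 183.4 km/h

Stopping distance: v·t_r + v²/(2a) = 322 with t_r = 1.9 s and a = 5.760 m/s².
So v² + 21.888 v − 3709.44 = 0.
Positive root: v = −a·t_r + √((a·t_r)² + 2a·d) = −10.944 + √(119.771 + 3709.44) = 50.9366 m/s.
50.9366 m/s × 3.6 = 183.372 km/h.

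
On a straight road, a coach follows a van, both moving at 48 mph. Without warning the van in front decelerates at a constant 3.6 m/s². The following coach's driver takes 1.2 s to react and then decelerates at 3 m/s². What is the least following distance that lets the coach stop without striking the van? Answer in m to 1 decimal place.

48 mph × 0.44704 = 21.4579 m/s.
Leader travels v²/(2a_L) = 460.441 / 7.200 = 63.950 m before stopping.
Follower covers v·t_r = 21.4579 × 1.2 = 25.749 m while reacting, then v²/(2a_F) = 460.441 / 6.000 = 76.740 m while braking, for a total of 25.749 + 76.740 = 102.489 m.
Since a_F ≤ a_L and the follower starts braking later, the follower is never slower than the leader, so the closest approach is when both have stopped.
Minimum gap = 102.489 − 63.950 = 38.539 m.

Minimum gap ≈ 38.5 m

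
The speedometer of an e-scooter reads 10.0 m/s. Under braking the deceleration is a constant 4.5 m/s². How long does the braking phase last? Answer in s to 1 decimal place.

Braking time ≈ 2.2 s

Braking time = v/a = 10.0000 / 4.500 = 2.222 s.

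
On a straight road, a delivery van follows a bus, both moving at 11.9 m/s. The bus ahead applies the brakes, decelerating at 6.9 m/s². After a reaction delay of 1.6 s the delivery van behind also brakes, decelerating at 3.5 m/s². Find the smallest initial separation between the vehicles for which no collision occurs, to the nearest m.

Minimum gap ≈ 29 m

Leader travels v²/(2a_L) = 141.610 / 13.800 = 10.262 m before stopping.
Follower covers v·t_r = 11.9000 × 1.6 = 19.040 m while reacting, then v²/(2a_F) = 141.610 / 7.000 = 20.230 m while braking, for a total of 19.040 + 20.230 = 39.270 m.
Since a_F ≤ a_L and the follower starts braking later, the follower is never slower than the leader, so the closest approach is when both have stopped.
Minimum gap = 39.270 − 10.262 = 29.008 m.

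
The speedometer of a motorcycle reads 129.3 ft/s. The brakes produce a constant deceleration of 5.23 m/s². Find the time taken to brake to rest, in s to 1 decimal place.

Braking time ≈ 7.5 s

129.3 ft/s × 0.3048 = 39.4106 m/s.
Braking time = v/a = 39.4106 / 5.230 = 7.535 s.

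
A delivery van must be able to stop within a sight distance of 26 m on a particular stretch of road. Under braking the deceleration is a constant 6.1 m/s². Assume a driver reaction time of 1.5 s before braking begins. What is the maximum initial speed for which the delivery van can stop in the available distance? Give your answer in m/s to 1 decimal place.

Stopping distance: v·t_r + v²/(2a) = 26 with t_r = 1.5 s and a = 6.100 m/s².
So v² + 18.300 v − 317.20 = 0.
Positive root: v = −a·t_r + √((a·t_r)² + 2a·d) = −9.150 + √(83.723 + 317.20) = 10.8731 m/s.

Maximum speed ≈ 10.9 m/s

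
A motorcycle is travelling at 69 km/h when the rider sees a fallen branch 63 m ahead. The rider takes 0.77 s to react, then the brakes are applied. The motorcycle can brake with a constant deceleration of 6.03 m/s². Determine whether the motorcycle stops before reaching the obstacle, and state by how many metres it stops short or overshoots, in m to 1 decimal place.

69 km/h ÷ 3.6 = 19.1667 m/s.
Reaction distance = 19.1667 × 0.77 = 14.758 m.
Braking distance = v²/(2a) = 367.362 / 12.060 = 30.461 m.
Total stopping distance = 14.758 + 30.461 = 45.219 m, vs 63 m available — it stops with 63 − 45.219 = 17.781 m to spare.

Yes — it stops 17.8 m short of the obstacle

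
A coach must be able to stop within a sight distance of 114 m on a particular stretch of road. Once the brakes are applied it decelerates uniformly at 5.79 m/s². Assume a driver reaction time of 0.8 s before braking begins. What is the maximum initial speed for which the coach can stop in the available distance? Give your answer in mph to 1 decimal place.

Stopping distance: v·t_r + v²/(2a) = 114 with t_r = 0.8 s and a = 5.790 m/s².
So v² + 9.264 v − 1320.12 = 0.
Positive root: v = −a·t_r + √((a·t_r)² + 2a·d) = −4.632 + √(21.455 + 1320.12) = 31.9955 m/s.
31.9955 m/s ÷ 0.44704 = 71.572 mph.

Maximum speed ≈ 71.6 mph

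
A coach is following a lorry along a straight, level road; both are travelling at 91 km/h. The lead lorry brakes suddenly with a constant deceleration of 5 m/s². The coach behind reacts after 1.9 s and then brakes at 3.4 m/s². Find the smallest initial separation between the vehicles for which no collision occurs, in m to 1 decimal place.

91 km/h ÷ 3.6 = 25.2778 m/s.
Leader travels v²/(2a_L) = 638.967 / 10.000 = 63.897 m before stopping.
Follower covers v·t_r = 25.2778 × 1.9 = 48.028 m while reacting, then v²/(2a_F) = 638.967 / 6.800 = 93.966 m while braking, for a total of 48.028 + 93.966 = 141.994 m.
Since a_F ≤ a_L and the follower starts braking later, the follower is never slower than the leader, so the closest approach is when both have stopped.
Minimum gap = 141.994 − 63.897 = 78.097 m.

Minimum gap ≈ 78.1 m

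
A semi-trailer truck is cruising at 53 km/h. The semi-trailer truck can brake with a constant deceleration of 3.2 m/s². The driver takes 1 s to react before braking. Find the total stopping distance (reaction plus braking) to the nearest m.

Total stopping distance ≈ 49 m

53 km/h ÷ 3.6 = 14.7222 m/s.
Reaction distance = v·t_r = 14.7222 × 1 = 14.722 m.
Braking distance = v²/(2a) = 14.7222² / (2 × 3.200) = 216.743 / 6.400 = 33.866 m.
Total = 14.722 + 33.866 = 48.588 m.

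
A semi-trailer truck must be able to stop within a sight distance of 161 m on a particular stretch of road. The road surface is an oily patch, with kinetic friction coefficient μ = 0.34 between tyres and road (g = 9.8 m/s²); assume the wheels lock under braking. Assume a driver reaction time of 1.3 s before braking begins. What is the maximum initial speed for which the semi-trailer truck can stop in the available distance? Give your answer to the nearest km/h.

Maximum speed ≈ 103 km/h

a = μg = 0.34 × 9.8 = 3.332 m/s².
Stopping distance: v·t_r + v²/(2a) = 161 with t_r = 1.3 s and a = 3.332 m/s².
So v² + 8.663 v − 1072.90 = 0.
Positive root: v = −a·t_r + √((a·t_r)² + 2a·d) = −4.332 + √(18.766 + 1072.90) = 28.7084 m/s.
28.7084 m/s × 3.6 = 103.350 km/h.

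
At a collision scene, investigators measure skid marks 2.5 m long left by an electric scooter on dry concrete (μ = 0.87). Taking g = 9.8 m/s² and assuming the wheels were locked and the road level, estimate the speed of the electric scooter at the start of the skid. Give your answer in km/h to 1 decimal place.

Deceleration a = μg = 0.87 × 9.8 = 8.526 m/s².
v = √(2a·d) = √(2 × 8.526 × 2.5) = √42.630 = 6.5292 m/s.
= 6.5292 × 3.6 = 23.505 km/h.

Initial speed ≈ 23.5 km/h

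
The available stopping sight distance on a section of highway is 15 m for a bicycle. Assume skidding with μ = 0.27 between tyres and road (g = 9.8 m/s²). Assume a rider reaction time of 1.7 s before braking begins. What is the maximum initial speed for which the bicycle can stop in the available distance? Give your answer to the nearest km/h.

a = μg = 0.27 × 9.8 = 2.646 m/s².
Stopping distance: v·t_r + v²/(2a) = 15 with t_r = 1.7 s and a = 2.646 m/s².
So v² + 8.996 v − 79.38 = 0.
Positive root: v = −a·t_r + √((a·t_r)² + 2a·d) = −4.498 + √(20.232 + 79.38) = 5.4826 m/s.
5.4826 m/s × 3.6 = 19.737 km/h.

Maximum speed ≈ 20 km/h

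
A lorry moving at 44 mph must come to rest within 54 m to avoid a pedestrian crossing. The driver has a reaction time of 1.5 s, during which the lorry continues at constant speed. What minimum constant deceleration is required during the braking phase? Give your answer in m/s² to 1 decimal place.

Required deceleration ≈ 7.9 m/s²

44 mph × 0.44704 = 19.6698 m/s.
Distance covered during reaction = 19.6698 × 1.5 = 29.505 m.
Distance available for braking: 54 − 29.505 = 24.495 m.
v² = 2a·d ⇒ a = v²/(2d) = 19.6698² / (2 × 24.495) = 386.901 / 48.990 = 7.8976 m/s².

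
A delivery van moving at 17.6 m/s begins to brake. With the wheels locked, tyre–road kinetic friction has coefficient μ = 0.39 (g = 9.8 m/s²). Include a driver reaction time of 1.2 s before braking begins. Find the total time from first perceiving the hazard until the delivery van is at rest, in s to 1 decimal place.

Total time ≈ 5.8 s

a = μg = 0.39 × 9.8 = 3.822 m/s².
Braking time = v/a = 17.6000 / 3.822 = 4.605 s.
Total = 1.2 + 4.605 = 5.805 s.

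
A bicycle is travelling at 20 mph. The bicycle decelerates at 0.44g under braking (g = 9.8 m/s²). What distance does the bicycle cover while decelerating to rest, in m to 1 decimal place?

20 mph × 0.44704 = 8.9408 m/s.
a = 0.44 × 9.8 = 4.312 m/s².
Braking distance = v²/(2a) = 8.9408² / (2 × 4.312) = 79.938 / 8.624 = 9.269 m.

Braking distance ≈ 9.3 m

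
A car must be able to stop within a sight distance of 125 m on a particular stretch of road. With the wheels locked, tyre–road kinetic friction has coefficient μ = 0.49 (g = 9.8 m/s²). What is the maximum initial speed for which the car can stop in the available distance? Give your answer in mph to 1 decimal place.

Maximum speed ≈ 77.5 mph

a = μg = 0.49 × 9.8 = 4.802 m/s².
v²/(2a) = d ⇒ v = √(2 × 4.802 × 125) = √1200.50 = 34.6482 m/s.
34.6482 m/s ÷ 0.44704 = 77.506 mph.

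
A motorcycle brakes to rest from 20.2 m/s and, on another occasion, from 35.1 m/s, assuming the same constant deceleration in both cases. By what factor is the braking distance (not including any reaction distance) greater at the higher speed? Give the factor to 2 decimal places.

Braking distance d = v²/(2a), so with a fixed, d ∝ v².
Factor = (35.1/20.2)² = 1.7376² = 3.0193.

Factor ≈ 3.02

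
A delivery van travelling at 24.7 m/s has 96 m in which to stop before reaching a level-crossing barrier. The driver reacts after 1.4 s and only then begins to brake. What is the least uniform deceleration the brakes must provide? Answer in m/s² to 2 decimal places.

Required deceleration ≈ 4.97 m/s²

Distance covered during reaction = 24.7000 × 1.4 = 34.580 m.
Distance available for braking: 96 − 34.580 = 61.420 m.
v² = 2a·d ⇒ a = v²/(2d) = 24.7000² / (2 × 61.420) = 610.090 / 122.840 = 4.9665 m/s².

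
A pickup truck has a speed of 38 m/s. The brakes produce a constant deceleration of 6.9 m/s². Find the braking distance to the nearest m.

Braking distance ≈ 105 m

Braking distance = v²/(2a) = 38.0000² / (2 × 6.900) = 1444.000 / 13.800 = 104.638 m.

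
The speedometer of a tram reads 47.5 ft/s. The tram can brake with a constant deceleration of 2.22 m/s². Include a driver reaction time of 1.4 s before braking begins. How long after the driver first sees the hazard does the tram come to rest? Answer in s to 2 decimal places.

Total time ≈ 7.92 s

47.5 ft/s × 0.3048 = 14.4780 m/s.
Braking time = v/a = 14.4780 / 2.220 = 6.522 s.
Total = 1.4 + 6.522 = 7.922 s.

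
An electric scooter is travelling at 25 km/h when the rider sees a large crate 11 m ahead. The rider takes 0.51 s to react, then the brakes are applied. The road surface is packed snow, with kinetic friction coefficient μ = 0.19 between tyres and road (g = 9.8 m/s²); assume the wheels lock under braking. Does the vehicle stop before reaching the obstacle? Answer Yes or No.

25 km/h ÷ 3.6 = 6.9444 m/s.
a = μg = 0.19 × 9.8 = 1.862 m/s².
Reaction distance = 6.9444 × 0.51 = 3.542 m.
Braking distance = v²/(2a) = 48.225 / 3.724 = 12.950 m.
Total stopping distance = 3.542 + 12.950 = 16.492 m, vs 11 m available — it cannot stop in time and overshoots by 16.492 − 11 = 5.492 m.

No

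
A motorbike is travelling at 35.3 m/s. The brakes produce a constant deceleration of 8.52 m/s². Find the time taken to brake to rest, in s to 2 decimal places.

Braking time ≈ 4.14 s

Braking time = v/a = 35.3000 / 8.520 = 4.143 s.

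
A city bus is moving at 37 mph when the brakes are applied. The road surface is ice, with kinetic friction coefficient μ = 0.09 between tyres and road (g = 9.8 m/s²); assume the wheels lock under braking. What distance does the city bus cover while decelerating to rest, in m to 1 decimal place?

Braking distance ≈ 155.1 m

37 mph × 0.44704 = 16.5405 m/s.
a = μg = 0.09 × 9.8 = 0.882 m/s².
Braking distance = v²/(2a) = 16.5405² / (2 × 0.882) = 273.588 / 1.764 = 155.095 m.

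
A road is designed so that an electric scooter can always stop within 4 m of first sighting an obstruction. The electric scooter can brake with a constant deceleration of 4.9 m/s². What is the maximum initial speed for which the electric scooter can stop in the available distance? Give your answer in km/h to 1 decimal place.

v²/(2a) = d ⇒ v = √(2 × 4.900 × 4) = √39.20 = 6.2610 m/s.
6.2610 m/s × 3.6 = 22.540 km/h.

Maximum speed ≈ 22.5 km/h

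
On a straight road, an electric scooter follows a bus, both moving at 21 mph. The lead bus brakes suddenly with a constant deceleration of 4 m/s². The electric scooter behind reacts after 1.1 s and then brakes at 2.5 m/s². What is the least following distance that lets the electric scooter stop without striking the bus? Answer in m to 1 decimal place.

21 mph × 0.44704 = 9.3878 m/s.
Leader travels v²/(2a_L) = 88.131 / 8.000 = 11.016 m before stopping.
Follower covers v·t_r = 9.3878 × 1.1 = 10.327 m while reacting, then v²/(2a_F) = 88.131 / 5.000 = 17.626 m while braking, for a total of 10.327 + 17.626 = 27.953 m.
Since a_F ≤ a_L and the follower starts braking later, the follower is never slower than the leader, so the closest approach is when both have stopped.
Minimum gap = 27.953 − 11.016 = 16.937 m.

Minimum gap ≈ 16.9 m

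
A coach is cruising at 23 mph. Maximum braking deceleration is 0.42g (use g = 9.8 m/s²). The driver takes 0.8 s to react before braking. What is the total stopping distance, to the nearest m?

Total stopping distance ≈ 21 m

23 mph × 0.44704 = 10.2819 m/s.
a = 0.42 × 9.8 = 4.116 m/s².
Reaction distance = v·t_r = 10.2819 × 0.8 = 8.226 m.
Braking distance = v²/(2a) = 10.2819² / (2 × 4.116) = 105.717 / 8.232 = 12.842 m.
Total = 8.226 + 12.842 = 21.068 m.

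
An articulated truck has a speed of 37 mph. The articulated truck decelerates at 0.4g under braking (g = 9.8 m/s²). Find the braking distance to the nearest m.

37 mph × 0.44704 = 16.5405 m/s.
a = 0.4 × 9.8 = 3.920 m/s².
Braking distance = v²/(2a) = 16.5405² / (2 × 3.920) = 273.588 / 7.840 = 34.896 m.

Braking distance ≈ 35 m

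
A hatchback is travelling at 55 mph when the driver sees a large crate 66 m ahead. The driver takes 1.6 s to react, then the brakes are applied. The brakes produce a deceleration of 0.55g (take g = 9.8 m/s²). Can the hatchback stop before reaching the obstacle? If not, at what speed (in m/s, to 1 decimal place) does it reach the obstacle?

55 mph × 0.44704 = 24.5872 m/s.
a = 0.55 × 9.8 = 5.390 m/s².
Reaction distance = 24.5872 × 1.6 = 39.340 m.
Braking distance needed to stop: v²/(2a) = 604.530 / 10.780 = 56.079 m, so total needed = 39.340 + 56.079 = 95.419 m > 66 m — it cannot stop.
Distance remaining when braking begins: 66 − 39.340 = 26.660 m.
v² = v₀² − 2a·d = 604.530 − 2 × 5.390 × 26.660 = 317.135 m²/s².
v = √317.135 = 17.808 m/s.

No — it strikes the obstacle at 17.8 m/s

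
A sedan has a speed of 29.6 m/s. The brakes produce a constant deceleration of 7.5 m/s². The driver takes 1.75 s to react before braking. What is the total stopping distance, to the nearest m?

Total stopping distance ≈ 110 m

Reaction distance = v·t_r = 29.6000 × 1.75 = 51.800 m.
Braking distance = v²/(2a) = 29.6000² / (2 × 7.500) = 876.160 / 15.000 = 58.411 m.
Total = 51.800 + 58.411 = 110.211 m.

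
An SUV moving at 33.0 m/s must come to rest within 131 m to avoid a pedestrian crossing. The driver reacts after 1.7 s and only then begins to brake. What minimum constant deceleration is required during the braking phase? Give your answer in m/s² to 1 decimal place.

Required deceleration ≈ 7.3 m/s²

Distance covered during reaction = 33.0000 × 1.7 = 56.100 m.
Distance available for braking: 131 − 56.100 = 74.900 m.
v² = 2a·d ⇒ a = v²/(2d) = 33.0000² / (2 × 74.900) = 1089.000 / 149.800 = 7.2697 m/s².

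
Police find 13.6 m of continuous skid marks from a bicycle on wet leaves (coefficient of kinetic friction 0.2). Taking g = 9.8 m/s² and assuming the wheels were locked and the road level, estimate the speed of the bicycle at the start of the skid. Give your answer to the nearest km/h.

Initial speed ≈ 26 km/h

Deceleration a = μg = 0.2 × 9.8 = 1.960 m/s².
v = √(2a·d) = √(2 × 1.960 × 13.6) = √53.312 = 7.3015 m/s.
= 7.3015 × 3.6 = 26.285 km/h.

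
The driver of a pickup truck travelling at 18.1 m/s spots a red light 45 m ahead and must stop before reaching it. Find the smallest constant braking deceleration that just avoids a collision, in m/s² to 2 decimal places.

v² = 2a·d ⇒ a = v²/(2d) = 18.1000² / (2 × 45.000) = 327.610 / 90.000 = 3.6401 m/s².

Required deceleration ≈ 3.64 m/s²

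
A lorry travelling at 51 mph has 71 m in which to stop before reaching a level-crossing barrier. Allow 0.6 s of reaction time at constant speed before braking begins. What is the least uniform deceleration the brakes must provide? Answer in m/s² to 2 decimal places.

Required deceleration ≈ 4.53 m/s²

51 mph × 0.44704 = 22.7990 m/s.
Distance covered during reaction = 22.7990 × 0.6 = 13.679 m.
Distance available for braking: 71 − 13.679 = 57.321 m.
v² = 2a·d ⇒ a = v²/(2d) = 22.7990² / (2 × 57.321) = 519.794 / 114.642 = 4.5341 m/s².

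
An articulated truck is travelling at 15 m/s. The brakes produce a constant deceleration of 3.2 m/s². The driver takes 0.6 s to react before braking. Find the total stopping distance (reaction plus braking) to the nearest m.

Reaction distance = v·t_r = 15.0000 × 0.6 = 9.000 m.
Braking distance = v²/(2a) = 15.0000² / (2 × 3.200) = 225.000 / 6.400 = 35.156 m.
Total = 9.000 + 35.156 = 44.156 m.

Total stopping distance ≈ 44 m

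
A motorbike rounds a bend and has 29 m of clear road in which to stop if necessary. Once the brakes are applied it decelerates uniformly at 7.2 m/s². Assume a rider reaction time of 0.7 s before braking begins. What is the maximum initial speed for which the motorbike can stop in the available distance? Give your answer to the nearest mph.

Maximum speed ≈ 36 mph

Stopping distance: v·t_r + v²/(2a) = 29 with t_r = 0.7 s and a = 7.200 m/s².
So v² + 10.080 v − 417.60 = 0.
Positive root: v = −a·t_r + √((a·t_r)² + 2a·d) = −5.040 + √(25.402 + 417.60) = 16.0076 m/s.
16.0076 m/s ÷ 0.44704 = 35.808 mph.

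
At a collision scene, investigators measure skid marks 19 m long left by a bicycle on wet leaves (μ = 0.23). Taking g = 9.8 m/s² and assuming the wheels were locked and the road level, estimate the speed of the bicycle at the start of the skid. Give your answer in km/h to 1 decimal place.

Deceleration a = μg = 0.23 × 9.8 = 2.254 m/s².
v = √(2a·d) = √(2 × 2.254 × 19) = √85.652 = 9.2548 m/s.
= 9.2548 × 3.6 = 33.317 km/h.

Initial speed ≈ 33.3 km/h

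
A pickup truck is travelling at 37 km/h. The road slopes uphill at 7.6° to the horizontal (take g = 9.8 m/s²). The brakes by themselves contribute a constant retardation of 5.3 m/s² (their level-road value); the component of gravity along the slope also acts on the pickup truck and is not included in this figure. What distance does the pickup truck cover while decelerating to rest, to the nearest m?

Braking distance ≈ 8 m

37 km/h ÷ 3.6 = 10.2778 m/s.
Gravity along the uphill slope adds to the braking deceleration: a_eff = 5.300 + 9.8·sin 7.6° = 5.300 + 1.296 = 6.596 m/s².
Braking distance = v²/(2a) = 10.2778² / (2 × 6.596) = 105.633 / 13.192 = 8.007 m.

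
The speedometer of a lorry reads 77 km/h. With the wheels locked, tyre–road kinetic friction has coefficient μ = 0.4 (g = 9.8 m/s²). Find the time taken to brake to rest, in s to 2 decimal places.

77 km/h ÷ 3.6 = 21.3889 m/s.
a = μg = 0.4 × 9.8 = 3.920 m/s².
Braking time = v/a = 21.3889 / 3.920 = 5.456 s.

Braking time ≈ 5.46 s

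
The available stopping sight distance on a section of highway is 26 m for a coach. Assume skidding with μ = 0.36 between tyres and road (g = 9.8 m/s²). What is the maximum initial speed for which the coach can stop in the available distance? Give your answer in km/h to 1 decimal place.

a = μg = 0.36 × 9.8 = 3.528 m/s².
v²/(2a) = d ⇒ v = √(2 × 3.528 × 26) = √183.46 = 13.5447 m/s.
13.5447 m/s × 3.6 = 48.761 km/h.

Maximum speed ≈ 48.8 km/h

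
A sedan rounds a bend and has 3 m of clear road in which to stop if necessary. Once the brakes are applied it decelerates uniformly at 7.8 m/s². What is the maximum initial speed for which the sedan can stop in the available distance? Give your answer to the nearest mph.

v²/(2a) = d ⇒ v = √(2 × 7.800 × 3) = √46.80 = 6.8411 m/s.
6.8411 m/s ÷ 0.44704 = 15.303 mph.

Maximum speed ≈ 15 mph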